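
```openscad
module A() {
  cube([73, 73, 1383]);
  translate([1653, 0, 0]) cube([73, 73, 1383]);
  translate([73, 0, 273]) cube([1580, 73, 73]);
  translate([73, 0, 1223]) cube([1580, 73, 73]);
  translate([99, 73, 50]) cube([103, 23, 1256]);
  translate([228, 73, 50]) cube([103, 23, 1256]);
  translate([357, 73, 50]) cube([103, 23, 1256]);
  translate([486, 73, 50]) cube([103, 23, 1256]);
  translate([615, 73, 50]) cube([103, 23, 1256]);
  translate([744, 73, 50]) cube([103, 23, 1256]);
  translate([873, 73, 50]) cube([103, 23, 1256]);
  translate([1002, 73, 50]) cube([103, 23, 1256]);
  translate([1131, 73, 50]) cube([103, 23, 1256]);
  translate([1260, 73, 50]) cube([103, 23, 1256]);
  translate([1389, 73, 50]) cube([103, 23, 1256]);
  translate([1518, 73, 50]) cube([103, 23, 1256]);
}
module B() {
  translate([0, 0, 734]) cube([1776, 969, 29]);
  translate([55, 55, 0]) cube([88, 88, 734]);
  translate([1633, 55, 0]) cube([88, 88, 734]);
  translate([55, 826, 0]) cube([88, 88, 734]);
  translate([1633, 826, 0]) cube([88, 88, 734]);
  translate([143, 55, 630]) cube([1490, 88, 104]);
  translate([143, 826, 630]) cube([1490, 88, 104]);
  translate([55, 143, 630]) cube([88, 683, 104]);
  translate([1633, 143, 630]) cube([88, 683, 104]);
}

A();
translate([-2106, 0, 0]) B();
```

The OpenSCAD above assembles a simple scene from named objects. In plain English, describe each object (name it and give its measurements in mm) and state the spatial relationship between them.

A is a fence section. Two 73×73 mm posts, 1383 mm tall, stand on the floor with a clear span of 1580 mm between their inner faces. Two horizontal rails of 73×73 mm section span the gap between the posts with their undersides at z = 273 mm and z = 1223 mm, flush with the posts' −y face. 12 pickets, each 103 mm wide, 23 mm thick and 1256 mm tall, are fixed to the +y face of the rails with their bottoms at z = 50 mm, evenly spaced across the span with equal gaps (rounded down to the nearest mm) at the −x end and between each pair — any rounding remainder accumulates at the +x end.

B is a rectangular dining table. The top is 1776×969×29 mm with its upper surface at z = 763 mm. It stands on four 88×88 mm square legs, each inset 55 mm from the nearest pair of top edges, running from the floor to the underside of the top. Four apron rails, 88 mm thick and 104 mm tall, run between adjacent legs with their top edges flush with the underside of the top and their outer faces flush with the legs' outer faces.

The table is on the floor beside the fence section on its −x side.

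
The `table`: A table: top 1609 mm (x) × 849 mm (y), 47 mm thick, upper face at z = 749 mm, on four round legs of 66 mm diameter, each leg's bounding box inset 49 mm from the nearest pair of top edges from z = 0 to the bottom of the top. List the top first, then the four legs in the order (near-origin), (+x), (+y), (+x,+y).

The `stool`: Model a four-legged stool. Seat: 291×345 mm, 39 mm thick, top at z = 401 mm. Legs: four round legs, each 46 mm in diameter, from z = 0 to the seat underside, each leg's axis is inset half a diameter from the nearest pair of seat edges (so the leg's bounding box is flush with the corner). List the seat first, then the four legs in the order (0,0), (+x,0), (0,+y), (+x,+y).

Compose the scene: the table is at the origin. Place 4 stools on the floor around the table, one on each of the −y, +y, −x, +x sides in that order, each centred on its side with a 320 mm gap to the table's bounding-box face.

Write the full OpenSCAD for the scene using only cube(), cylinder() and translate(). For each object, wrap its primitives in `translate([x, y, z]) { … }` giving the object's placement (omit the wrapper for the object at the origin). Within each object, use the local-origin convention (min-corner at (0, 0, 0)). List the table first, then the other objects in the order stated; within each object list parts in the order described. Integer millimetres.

translate([0, 0, 702]) cube([1609, 849, 47]);
translate([82, 82, 0]) cylinder(h = 702, r = 33);
translate([1527, 82, 0]) cylinder(h = 702, r = 33);
translate([82, 767, 0]) cylinder(h = 702, r = 33);
translate([1527, 767, 0]) cylinder(h = 702, r = 33);
translate([659, -665, 0]) {
  translate([0, 0, 362]) cube([291, 345, 39]);
  translate([23, 23, 0]) cylinder(h = 362, r = 23);
  translate([268, 23, 0]) cylinder(h = 362, r = 23);
  translate([23, 322, 0]) cylinder(h = 362, r = 23);
  translate([268, 322, 0]) cylinder(h = 362, r = 23);
}
translate([659, 1169, 0]) {
  translate([0, 0, 362]) cube([291, 345, 39]);
  translate([23, 23, 0]) cylinder(h = 362, r = 23);
  translate([268, 23, 0]) cylinder(h = 362, r = 23);
  translate([23, 322, 0]) cylinder(h = 362, r = 23);
  translate([268, 322, 0]) cylinder(h = 362, r = 23);
}
translate([-611, 252, 0]) {
  translate([0, 0, 362]) cube([291, 345, 39]);
  translate([23, 23, 0]) cylinder(h = 362, r = 23);
  translate([268, 23, 0]) cylinder(h = 362, r = 23);
  translate([23, 322, 0]) cylinder(h = 362, r = 23);
  translate([268, 322, 0]) cylinder(h = 362, r = 23);
}
translate([1929, 252, 0]) {
  translate([0, 0, 362]) cube([291, 345, 39]);
  translate([23, 23, 0]) cylinder(h = 362, r = 23);
  translate([268, 23, 0]) cylinder(h = 362, r = 23);
  translate([23, 322, 0]) cylinder(h = 362, r = 23);
  translate([268, 322, 0]) cylinder(h = 362, r = 23);
}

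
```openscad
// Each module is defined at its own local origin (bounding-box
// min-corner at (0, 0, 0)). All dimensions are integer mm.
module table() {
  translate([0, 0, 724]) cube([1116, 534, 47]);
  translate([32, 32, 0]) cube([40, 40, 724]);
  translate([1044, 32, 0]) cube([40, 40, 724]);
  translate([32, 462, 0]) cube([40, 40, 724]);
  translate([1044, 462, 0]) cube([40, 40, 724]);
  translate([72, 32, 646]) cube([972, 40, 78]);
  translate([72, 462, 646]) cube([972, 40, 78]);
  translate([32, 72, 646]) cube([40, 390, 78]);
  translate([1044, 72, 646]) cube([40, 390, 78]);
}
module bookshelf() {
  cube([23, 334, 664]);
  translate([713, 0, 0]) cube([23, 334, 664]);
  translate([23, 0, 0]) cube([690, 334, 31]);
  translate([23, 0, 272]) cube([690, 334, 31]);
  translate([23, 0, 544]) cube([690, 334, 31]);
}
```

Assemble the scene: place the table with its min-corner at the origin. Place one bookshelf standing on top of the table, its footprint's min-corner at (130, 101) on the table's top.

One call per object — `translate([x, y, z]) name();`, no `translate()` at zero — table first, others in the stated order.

table();
translate([130, 101, 771]) bookshelf();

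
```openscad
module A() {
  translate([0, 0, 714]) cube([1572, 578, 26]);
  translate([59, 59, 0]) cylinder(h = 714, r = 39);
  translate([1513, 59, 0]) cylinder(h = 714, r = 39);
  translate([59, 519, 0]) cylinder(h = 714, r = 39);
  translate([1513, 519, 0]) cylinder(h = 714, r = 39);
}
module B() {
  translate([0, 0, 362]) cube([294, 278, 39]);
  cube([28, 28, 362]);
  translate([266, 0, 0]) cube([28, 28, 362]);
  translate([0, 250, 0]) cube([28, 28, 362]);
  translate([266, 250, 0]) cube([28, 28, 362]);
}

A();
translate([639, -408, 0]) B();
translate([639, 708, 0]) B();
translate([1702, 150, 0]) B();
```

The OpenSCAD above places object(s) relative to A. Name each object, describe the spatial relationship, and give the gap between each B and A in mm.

Each stool's nearest face is 130 mm from the table's bounding box.

A is a table. B is a stool. Three stools sit around the table at the −y, +y, +x sides. The gap between each stool and the table is 130 mm.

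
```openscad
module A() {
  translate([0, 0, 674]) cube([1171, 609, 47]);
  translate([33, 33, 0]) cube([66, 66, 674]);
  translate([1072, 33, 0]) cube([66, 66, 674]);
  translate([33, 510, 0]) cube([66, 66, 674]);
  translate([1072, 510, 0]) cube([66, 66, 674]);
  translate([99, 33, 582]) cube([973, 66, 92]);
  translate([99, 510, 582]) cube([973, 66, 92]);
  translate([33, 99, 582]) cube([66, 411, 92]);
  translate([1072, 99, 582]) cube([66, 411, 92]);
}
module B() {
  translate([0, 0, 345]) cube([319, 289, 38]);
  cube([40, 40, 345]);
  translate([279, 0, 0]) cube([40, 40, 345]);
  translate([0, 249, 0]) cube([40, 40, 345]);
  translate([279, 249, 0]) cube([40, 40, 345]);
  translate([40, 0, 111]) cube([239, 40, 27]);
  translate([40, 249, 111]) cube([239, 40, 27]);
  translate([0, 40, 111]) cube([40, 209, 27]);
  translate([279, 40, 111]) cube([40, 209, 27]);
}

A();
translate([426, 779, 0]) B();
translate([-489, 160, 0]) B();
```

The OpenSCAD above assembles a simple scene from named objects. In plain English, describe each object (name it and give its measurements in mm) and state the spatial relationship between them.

A is a table with a 1171×609 mm rectangular top, 47 mm thick, top surface at z = 721 mm, supported by four 66×66 mm square legs, each inset 33 mm from the nearest pair of top edges, running from the floor. Four apron rails, 66 mm thick and 92 mm tall, run between adjacent legs with their top edges flush with the underside of the top and their outer faces flush with the legs' outer faces.

B is a four-legged stool. The seat is a 319×289×38 mm slab whose top surface is at z = 383 mm; four square legs, each 40×40 mm in cross-section, run from the floor (z = 0) to the underside of the seat, each flush with a corner of the seat. Four stretchers, 40 mm wide and 27 mm tall, connect adjacent legs with their undersides at z = 111 mm, each running between the inner faces of the legs it joins and aligned with the legs' outer faces on the other axis.

Two stools sit around the table at the +y, −x sides.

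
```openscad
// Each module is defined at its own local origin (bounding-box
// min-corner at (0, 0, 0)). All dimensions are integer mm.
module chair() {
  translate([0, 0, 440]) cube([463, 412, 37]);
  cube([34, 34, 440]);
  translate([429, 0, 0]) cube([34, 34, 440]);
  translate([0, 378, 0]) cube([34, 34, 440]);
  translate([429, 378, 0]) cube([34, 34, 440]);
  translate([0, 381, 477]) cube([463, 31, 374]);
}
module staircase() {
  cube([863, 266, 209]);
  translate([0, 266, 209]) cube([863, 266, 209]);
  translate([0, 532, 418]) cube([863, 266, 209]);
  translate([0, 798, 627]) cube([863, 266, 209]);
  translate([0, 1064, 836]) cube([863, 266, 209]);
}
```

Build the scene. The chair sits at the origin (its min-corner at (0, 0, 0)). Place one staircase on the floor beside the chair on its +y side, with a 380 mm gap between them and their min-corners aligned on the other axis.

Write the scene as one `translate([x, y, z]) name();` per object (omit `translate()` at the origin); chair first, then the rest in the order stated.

chair();
translate([0, 792, 0]) staircase();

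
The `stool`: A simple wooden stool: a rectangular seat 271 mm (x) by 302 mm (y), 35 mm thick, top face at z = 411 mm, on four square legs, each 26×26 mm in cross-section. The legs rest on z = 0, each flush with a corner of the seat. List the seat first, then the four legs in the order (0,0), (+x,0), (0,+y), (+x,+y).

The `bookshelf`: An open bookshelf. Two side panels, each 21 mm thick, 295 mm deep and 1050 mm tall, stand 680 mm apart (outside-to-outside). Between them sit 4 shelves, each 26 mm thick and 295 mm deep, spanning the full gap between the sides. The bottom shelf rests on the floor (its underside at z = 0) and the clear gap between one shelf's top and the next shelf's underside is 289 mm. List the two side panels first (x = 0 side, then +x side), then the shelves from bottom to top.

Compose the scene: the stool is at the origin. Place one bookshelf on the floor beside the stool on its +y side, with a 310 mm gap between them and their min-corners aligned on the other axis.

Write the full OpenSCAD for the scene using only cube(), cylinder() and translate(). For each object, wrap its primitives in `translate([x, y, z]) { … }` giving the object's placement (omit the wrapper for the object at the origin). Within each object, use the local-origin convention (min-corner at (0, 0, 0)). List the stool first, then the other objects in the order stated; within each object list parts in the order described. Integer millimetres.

translate([0, 0, 376]) cube([271, 302, 35]);
cube([26, 26, 376]);
translate([245, 0, 0]) cube([26, 26, 376]);
translate([0, 276, 0]) cube([26, 26, 376]);
translate([245, 276, 0]) cube([26, 26, 376]);
translate([0, 612, 0]) {
  cube([21, 295, 1050]);
  translate([659, 0, 0]) cube([21, 295, 1050]);
  translate([21, 0, 0]) cube([638, 295, 26]);
  translate([21, 0, 315]) cube([638, 295, 26]);
  translate([21, 0, 630]) cube([638, 295, 26]);
  translate([21, 0, 945]) cube([638, 295, 26]);
}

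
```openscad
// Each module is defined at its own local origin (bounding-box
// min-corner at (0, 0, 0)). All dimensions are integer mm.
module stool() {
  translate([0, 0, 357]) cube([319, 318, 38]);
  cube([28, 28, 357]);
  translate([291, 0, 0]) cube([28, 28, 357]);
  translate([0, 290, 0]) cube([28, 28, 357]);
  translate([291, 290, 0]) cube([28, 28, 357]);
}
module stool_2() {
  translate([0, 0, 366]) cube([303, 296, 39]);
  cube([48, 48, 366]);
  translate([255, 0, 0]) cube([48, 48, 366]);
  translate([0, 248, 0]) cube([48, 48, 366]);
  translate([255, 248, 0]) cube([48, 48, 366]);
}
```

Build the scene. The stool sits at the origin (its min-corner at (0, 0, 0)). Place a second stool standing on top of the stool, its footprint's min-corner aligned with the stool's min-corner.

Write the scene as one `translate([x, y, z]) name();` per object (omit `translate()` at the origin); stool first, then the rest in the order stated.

stool();
translate([0, 0, 395]) stool_2();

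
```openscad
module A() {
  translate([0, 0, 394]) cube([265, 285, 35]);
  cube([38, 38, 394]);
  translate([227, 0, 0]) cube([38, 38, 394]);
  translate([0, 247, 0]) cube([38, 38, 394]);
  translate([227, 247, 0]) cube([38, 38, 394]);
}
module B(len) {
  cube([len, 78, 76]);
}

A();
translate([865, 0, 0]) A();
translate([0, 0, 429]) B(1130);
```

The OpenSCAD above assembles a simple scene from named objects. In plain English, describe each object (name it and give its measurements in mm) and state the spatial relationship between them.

A is a four-legged stool. The seat is a 265×285×35 mm slab whose top surface is at z = 429 mm; four square legs, each 38×38 mm in cross-section, run from the floor (z = 0) to the underside of the seat, each flush with a corner of the seat.

B is a rectangular beam 1130 mm long (x), 78 mm deep (y), 76 mm thick (z).

The beam spans the tops of two stools placed 600 mm apart, resting at z = 429 mm.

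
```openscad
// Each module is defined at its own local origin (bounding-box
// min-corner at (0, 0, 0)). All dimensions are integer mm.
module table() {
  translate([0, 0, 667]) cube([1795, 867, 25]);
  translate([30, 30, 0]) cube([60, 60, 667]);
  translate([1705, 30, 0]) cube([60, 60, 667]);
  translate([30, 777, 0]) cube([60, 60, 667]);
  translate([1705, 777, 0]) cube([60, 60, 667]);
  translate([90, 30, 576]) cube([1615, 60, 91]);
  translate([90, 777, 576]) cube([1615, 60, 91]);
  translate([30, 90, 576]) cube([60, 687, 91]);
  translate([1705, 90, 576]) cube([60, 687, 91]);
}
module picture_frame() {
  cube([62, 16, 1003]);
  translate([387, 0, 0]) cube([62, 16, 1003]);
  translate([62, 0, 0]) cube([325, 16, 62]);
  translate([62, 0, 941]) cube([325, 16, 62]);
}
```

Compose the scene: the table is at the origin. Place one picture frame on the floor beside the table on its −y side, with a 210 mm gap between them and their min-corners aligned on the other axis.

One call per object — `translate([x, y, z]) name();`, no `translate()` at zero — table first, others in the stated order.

table();
translate([0, -226, 0]) picture_frame();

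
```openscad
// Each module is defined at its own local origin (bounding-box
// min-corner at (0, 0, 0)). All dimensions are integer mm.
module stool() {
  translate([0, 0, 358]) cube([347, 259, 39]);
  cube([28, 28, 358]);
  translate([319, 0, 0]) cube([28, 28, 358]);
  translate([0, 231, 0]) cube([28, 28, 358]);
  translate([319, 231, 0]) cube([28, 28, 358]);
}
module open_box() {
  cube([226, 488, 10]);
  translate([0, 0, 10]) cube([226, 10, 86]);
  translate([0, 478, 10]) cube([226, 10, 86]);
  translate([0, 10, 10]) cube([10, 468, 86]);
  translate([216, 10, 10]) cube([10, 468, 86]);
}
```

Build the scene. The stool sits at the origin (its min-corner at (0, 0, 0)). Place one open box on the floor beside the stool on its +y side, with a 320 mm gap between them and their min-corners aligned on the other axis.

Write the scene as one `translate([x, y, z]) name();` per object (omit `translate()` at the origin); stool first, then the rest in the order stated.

stool();
translate([0, 579, 0]) open_box();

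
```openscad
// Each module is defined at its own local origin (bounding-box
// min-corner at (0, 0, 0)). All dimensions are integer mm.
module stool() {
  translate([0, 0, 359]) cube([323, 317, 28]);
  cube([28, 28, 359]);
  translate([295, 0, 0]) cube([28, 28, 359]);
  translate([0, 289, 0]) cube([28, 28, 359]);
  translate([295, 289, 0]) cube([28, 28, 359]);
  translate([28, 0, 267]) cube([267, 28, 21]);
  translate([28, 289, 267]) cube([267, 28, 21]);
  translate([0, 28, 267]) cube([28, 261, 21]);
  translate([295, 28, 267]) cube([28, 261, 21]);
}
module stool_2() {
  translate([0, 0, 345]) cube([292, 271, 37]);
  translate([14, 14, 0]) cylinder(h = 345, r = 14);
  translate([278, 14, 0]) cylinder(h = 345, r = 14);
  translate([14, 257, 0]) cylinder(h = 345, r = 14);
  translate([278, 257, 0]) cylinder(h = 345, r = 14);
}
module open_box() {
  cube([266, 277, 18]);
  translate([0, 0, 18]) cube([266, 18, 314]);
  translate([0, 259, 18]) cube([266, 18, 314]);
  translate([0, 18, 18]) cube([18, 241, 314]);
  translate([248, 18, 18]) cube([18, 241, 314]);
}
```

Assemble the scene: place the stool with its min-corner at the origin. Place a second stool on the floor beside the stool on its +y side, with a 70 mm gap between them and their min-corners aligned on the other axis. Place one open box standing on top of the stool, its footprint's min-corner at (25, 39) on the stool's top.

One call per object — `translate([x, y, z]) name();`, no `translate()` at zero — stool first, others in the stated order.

stool();
translate([0, 387, 0]) stool_2();
translate([25, 39, 387]) open_box();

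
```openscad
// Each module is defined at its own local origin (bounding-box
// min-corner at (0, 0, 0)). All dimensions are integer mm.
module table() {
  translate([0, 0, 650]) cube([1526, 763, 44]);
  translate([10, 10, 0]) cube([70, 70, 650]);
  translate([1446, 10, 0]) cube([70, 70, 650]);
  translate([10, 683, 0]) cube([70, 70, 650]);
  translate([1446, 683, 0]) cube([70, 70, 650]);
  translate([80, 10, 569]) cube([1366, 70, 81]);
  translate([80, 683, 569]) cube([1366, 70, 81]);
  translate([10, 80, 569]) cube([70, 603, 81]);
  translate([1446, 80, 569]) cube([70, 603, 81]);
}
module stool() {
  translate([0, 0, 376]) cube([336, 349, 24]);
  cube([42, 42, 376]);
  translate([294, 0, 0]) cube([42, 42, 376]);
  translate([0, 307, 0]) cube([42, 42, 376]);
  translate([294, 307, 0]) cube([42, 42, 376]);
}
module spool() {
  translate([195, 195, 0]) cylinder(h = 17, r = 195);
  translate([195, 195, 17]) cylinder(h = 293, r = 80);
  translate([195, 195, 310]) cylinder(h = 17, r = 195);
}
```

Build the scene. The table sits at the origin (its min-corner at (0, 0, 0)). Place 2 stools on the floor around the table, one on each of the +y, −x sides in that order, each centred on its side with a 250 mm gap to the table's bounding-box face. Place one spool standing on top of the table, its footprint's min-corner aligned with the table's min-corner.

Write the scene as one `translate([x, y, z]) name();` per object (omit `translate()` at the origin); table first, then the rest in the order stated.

table();
translate([595, 1013, 0]) stool();
translate([-586, 207, 0]) stool();
translate([0, 0, 694]) spool();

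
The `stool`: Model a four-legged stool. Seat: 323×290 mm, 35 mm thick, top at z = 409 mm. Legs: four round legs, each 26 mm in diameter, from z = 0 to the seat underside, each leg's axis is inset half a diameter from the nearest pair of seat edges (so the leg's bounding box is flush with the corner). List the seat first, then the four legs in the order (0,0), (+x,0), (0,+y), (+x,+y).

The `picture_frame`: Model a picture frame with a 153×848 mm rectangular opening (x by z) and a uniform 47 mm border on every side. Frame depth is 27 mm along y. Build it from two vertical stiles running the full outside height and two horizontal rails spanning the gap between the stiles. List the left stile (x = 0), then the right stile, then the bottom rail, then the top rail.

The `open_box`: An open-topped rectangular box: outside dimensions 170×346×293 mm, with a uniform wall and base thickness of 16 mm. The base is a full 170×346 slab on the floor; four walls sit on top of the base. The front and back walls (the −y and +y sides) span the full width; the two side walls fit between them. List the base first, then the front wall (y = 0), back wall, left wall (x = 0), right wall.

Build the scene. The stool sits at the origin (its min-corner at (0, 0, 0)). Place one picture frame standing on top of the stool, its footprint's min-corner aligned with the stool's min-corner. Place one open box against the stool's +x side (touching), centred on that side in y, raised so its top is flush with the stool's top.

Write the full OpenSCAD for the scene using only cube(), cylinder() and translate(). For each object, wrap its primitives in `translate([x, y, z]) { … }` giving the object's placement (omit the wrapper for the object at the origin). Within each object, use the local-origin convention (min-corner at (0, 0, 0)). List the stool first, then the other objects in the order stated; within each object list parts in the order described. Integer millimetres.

translate([0, 0, 374]) cube([323, 290, 35]);
translate([13, 13, 0]) cylinder(h = 374, r = 13);
translate([310, 13, 0]) cylinder(h = 374, r = 13);
translate([13, 277, 0]) cylinder(h = 374, r = 13);
translate([310, 277, 0]) cylinder(h = 374, r = 13);
translate([0, 0, 409]) {
  cube([47, 27, 942]);
  translate([200, 0, 0]) cube([47, 27, 942]);
  translate([47, 0, 0]) cube([153, 27, 47]);
  translate([47, 0, 895]) cube([153, 27, 47]);
}
translate([323, -28, 116]) {
  cube([170, 346, 16]);
  translate([0, 0, 16]) cube([170, 16, 277]);
  translate([0, 330, 16]) cube([170, 16, 277]);
  translate([0, 16, 16]) cube([16, 314, 277]);
  translate([154, 16, 16]) cube([16, 314, 277]);
}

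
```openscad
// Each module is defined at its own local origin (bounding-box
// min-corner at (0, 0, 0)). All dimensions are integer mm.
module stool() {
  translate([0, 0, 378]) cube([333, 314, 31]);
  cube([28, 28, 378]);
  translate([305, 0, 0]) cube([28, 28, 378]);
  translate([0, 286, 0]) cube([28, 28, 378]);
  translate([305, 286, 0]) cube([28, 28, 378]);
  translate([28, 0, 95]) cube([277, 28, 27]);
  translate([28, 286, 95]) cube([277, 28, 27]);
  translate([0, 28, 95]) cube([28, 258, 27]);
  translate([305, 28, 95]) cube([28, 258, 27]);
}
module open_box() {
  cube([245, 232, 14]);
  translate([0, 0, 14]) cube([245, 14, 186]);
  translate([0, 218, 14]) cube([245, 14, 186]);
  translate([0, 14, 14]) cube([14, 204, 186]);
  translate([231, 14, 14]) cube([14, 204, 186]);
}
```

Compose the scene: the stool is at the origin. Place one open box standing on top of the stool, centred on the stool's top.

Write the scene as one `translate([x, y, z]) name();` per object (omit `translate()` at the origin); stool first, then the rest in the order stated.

stool();
translate([44, 41, 409]) open_box();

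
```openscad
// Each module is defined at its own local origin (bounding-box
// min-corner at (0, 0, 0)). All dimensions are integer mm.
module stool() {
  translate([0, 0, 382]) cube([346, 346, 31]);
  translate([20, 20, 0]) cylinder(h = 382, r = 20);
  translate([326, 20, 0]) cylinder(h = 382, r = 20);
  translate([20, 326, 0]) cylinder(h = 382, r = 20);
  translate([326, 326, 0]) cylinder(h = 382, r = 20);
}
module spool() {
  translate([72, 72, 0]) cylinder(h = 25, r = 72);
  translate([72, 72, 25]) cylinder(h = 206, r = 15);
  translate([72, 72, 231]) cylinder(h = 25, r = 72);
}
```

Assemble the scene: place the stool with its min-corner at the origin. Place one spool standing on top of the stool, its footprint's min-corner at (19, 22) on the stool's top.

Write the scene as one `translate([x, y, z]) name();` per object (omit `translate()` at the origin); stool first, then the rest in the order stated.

stool();
translate([19, 22, 413]) spool();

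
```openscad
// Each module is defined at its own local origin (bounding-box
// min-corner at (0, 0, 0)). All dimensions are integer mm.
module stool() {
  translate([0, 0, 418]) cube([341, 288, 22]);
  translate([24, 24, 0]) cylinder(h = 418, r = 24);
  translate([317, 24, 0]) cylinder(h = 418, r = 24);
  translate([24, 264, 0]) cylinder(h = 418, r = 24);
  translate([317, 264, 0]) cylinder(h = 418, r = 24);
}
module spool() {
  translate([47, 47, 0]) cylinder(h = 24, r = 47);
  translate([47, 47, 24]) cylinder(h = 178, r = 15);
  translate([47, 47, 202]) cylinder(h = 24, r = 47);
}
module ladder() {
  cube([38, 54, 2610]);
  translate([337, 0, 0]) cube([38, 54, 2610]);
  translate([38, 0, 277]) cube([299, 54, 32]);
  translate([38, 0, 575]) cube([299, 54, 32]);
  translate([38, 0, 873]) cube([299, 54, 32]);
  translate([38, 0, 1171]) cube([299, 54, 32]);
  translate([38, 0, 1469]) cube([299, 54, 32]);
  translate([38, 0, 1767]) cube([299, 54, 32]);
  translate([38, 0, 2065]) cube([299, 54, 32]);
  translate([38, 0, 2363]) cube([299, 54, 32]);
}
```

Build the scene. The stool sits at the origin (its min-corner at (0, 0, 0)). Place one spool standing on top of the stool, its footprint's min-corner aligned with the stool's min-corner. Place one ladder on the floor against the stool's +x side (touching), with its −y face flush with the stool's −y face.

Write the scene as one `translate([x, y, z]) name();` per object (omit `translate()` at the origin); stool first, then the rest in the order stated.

stool();
translate([0, 0, 440]) spool();
translate([341, 0, 0]) ladder();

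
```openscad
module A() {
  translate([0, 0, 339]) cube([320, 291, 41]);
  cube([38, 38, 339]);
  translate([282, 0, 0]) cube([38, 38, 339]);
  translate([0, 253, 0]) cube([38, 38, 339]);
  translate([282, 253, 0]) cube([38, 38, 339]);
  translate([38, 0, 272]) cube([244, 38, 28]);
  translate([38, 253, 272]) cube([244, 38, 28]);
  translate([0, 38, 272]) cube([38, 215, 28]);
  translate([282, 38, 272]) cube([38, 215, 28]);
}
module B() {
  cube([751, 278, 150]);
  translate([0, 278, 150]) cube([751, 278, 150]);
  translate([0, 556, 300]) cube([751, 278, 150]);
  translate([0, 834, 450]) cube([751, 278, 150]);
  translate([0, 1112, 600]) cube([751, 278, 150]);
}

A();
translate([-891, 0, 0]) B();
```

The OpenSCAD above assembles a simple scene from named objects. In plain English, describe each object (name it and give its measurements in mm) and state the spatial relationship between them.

A is a four-legged stool. The seat is 320×291 mm, 41 mm thick, top at z = 380 mm. It stands on four square legs, each 38×38 mm in cross-section, from z = 0 to the seat underside, each flush with a corner of the seat. Four stretchers, 38 mm wide and 28 mm tall, connect adjacent legs with their undersides at z = 272 mm, each running between the inner faces of the legs it joins and aligned with the legs' outer faces on the other axis.

B is a run of 5 identical solid stair steps. Each tread is 751×278 mm and each step block is 150 mm high. Step 1 rests on the floor; step k is offset from step 1 by (k−1)×278 mm in y and (k−1)×150 mm in z.

The staircase is on the floor beside the stool on its −x side.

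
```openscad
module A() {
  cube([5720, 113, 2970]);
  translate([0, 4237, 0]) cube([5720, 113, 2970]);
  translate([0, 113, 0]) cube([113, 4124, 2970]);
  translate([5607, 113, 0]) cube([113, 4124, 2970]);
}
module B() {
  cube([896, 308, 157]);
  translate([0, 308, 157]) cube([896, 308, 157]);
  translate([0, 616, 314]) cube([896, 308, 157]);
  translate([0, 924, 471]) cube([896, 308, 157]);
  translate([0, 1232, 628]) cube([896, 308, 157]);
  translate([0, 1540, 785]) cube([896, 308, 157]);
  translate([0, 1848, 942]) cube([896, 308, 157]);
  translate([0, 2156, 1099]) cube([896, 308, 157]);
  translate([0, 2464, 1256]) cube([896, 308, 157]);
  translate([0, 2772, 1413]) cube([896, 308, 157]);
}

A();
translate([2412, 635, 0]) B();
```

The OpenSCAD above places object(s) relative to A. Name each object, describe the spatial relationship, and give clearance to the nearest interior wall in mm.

A is a house frame. B is a staircase. The staircase sits inside the house frame, centred. The clearance to the nearest interior wall is 522 mm.

Clearances: x = 2299, y = 522; minimum 522 mm.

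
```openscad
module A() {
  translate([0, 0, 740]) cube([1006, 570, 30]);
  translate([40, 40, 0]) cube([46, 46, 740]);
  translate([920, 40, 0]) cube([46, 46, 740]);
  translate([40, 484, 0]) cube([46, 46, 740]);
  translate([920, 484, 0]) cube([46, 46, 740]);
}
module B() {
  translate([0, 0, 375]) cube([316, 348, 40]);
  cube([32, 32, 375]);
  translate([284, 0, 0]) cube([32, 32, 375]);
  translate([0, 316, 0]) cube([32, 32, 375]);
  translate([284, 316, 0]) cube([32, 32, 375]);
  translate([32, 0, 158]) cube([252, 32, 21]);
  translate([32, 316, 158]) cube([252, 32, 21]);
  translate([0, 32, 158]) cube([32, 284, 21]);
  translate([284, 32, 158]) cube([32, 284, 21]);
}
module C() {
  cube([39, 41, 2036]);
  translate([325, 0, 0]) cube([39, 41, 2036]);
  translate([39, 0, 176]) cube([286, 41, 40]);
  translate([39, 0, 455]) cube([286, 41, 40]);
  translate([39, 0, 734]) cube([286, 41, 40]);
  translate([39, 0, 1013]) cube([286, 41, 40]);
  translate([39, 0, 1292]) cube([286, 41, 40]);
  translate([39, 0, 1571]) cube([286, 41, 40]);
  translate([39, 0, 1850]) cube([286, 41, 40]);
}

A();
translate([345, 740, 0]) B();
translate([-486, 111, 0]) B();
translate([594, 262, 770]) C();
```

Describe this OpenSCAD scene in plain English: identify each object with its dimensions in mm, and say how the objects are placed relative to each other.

A is a table: top 1006 mm (x) × 570 mm (y), 30 mm thick, upper face at z = 770 mm, on four 46×46 mm square legs, each inset 40 mm from the nearest pair of top edges, running from z = 0 to the bottom of the top.

B is a simple wooden stool: a rectangular seat 316 mm (x) by 348 mm (y), 40 mm thick, top face at z = 415 mm, on four square legs, each 32×32 mm in cross-section. The legs rest on z = 0, each flush with a corner of the seat. Four stretchers, 32 mm wide and 21 mm tall, connect adjacent legs with their undersides at z = 158 mm, each running between the inner faces of the legs it joins and aligned with the legs' outer faces on the other axis.

C is a wooden ladder with two side rails of 39×41 mm section and 2036 mm height, set 364 mm apart overall. Between them run 7 rectangular rungs (41 mm deep, 40 mm thick), front faces flush with the rails' −y face. The bottom of the first rung is 176 mm above the floor and each subsequent rung is 279 mm higher than the one below.

Two stools sit around the table at the +y, −x sides. The ladder is on top of the table.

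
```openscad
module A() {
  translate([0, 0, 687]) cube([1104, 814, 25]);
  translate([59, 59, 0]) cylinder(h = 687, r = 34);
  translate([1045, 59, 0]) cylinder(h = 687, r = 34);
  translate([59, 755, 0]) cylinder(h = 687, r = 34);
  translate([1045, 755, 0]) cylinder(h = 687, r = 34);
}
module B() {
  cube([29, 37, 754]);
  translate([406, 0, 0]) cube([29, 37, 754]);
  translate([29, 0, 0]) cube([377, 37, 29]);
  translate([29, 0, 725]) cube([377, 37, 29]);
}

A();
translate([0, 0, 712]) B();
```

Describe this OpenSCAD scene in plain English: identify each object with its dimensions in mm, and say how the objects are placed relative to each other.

A is a rectangular dining table. The top is 1104×814×25 mm with its upper surface at z = 712 mm. It stands on four round legs of 68 mm diameter, each leg's bounding box inset 25 mm from the nearest pair of top edges, running from the floor to the underside of the top.

B is a rectangular picture frame lying in the x–z plane (depth along y). The opening is 377 mm wide (x) by 696 mm tall (z), surrounded by a border 29 mm wide on all four sides. The frame is 37 mm deep and is made of two full-height vertical stiles with two horizontal rails fitted between them.

The picture frame is on top of the table.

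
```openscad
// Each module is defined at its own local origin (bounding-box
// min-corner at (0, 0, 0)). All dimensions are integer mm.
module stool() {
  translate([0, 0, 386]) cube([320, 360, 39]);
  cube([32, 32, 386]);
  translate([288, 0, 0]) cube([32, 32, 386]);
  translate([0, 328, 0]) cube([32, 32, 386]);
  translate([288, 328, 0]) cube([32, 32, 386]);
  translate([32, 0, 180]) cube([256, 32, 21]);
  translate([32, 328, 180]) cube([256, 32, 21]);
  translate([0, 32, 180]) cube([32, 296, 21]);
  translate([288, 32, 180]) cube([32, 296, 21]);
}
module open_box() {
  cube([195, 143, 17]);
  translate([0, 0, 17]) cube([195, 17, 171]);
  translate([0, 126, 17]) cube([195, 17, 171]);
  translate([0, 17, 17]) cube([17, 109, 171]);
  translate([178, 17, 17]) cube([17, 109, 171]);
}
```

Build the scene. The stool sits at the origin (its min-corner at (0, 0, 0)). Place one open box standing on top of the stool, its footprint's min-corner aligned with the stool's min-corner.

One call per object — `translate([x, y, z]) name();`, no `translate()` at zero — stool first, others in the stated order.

stool();
translate([0, 0, 425]) open_box();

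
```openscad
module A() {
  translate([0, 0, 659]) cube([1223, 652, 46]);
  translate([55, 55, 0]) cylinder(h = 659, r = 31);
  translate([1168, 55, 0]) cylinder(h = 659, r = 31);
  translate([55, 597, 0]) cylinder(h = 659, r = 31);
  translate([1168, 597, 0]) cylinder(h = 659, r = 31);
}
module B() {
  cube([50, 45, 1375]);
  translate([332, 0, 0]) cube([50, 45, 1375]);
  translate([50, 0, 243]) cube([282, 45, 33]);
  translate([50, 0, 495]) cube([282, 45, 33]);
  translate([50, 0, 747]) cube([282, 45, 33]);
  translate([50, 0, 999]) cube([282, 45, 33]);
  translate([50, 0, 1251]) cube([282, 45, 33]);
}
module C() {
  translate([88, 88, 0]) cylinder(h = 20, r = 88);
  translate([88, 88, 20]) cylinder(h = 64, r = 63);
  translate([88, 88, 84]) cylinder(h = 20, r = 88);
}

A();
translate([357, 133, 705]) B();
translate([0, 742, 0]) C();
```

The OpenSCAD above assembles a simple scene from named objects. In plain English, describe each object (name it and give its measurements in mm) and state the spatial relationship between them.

A is a rectangular dining table. The top is 1223×652×46 mm with its upper surface at z = 705 mm. It stands on four round legs of 62 mm diameter, each leg's bounding box inset 24 mm from the nearest pair of top edges, running from the floor to the underside of the top.

B is a straight ladder. Two 50×45 mm vertical rails, 1375 mm tall, stand 382 mm apart (outside-to-outside) with their front faces coplanar on the −y side. 5 rungs, each 45 mm deep and 33 mm tall, span between the inner faces of the rails, front faces flush with the rails. The lowest rung's underside is at z = 243 mm and rungs are spaced 252 mm apart (underside to underside).

C is a spool: two coaxial disc flanges of radius 88 mm and thickness 20 mm, joined by a core cylinder of radius 63 mm and height 64 mm. The lower flange rests on z = 0 and the three cylinders share a vertical axis.

The ladder is on top of the table. The spool is on the floor beside the table on its +y side.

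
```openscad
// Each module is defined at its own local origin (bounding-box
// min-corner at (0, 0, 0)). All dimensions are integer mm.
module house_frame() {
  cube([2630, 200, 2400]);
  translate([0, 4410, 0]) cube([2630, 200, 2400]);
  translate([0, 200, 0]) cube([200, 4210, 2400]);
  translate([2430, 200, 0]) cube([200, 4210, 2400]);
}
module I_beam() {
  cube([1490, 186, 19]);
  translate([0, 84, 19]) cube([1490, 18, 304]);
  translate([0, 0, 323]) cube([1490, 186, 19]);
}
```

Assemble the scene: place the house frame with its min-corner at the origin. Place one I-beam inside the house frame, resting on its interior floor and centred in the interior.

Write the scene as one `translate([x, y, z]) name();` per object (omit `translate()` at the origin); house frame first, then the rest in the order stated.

house_frame();
translate([570, 2212, 0]) I_beam();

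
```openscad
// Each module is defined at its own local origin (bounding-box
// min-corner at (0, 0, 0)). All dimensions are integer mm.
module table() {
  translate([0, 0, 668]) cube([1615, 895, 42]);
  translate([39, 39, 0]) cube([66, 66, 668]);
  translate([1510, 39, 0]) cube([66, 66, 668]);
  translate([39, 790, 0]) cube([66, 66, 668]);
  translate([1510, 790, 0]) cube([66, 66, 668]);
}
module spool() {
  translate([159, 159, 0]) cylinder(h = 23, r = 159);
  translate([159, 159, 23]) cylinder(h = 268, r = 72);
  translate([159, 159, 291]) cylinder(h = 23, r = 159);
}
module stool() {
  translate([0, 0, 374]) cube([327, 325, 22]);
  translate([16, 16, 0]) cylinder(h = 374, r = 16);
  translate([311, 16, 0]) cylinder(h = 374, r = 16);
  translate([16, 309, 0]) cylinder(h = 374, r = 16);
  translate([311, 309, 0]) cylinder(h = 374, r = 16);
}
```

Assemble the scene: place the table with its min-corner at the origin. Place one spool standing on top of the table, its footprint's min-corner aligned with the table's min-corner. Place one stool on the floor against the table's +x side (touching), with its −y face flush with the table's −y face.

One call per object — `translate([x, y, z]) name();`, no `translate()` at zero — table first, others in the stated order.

table();
translate([0, 0, 710]) spool();
translate([1615, 0, 0]) stool();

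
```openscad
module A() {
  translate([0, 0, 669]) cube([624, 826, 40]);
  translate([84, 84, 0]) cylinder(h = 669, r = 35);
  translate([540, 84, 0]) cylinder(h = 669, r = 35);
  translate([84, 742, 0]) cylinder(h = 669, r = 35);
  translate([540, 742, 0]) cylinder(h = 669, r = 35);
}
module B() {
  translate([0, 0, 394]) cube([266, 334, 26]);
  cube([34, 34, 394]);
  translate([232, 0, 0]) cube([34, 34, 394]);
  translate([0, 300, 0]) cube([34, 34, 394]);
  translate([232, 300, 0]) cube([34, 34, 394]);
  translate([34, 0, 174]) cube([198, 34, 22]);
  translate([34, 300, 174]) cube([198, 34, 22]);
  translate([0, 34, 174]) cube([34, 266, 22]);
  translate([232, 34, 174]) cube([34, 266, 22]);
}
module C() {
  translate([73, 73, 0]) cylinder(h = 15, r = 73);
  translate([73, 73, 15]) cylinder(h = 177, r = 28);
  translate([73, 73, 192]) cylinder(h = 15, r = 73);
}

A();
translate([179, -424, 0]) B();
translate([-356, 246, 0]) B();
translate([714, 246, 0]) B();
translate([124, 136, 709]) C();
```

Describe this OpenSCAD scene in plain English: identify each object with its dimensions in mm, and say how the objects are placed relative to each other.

A is a rectangular dining table. The top is 624×826×40 mm with its upper surface at z = 709 mm. It stands on four round legs of 70 mm diameter, each leg's bounding box inset 49 mm from the nearest pair of top edges, running from the floor to the underside of the top.

B is a four-legged stool. The seat is a 266×334×26 mm slab whose top surface is at z = 420 mm; four square legs, each 34×34 mm in cross-section, run from the floor (z = 0) to the underside of the seat, each flush with a corner of the seat. Four stretchers, 34 mm wide and 22 mm tall, connect adjacent legs with their undersides at z = 174 mm, each running between the inner faces of the legs it joins and aligned with the legs' outer faces on the other axis.

C is a spool: two coaxial disc flanges of radius 73 mm and thickness 15 mm, joined by a core cylinder of radius 28 mm and height 177 mm. The lower flange rests on z = 0 and the three cylinders share a vertical axis.

Three stools sit around the table at the −y, −x, +x sides. The spool is on top of the table.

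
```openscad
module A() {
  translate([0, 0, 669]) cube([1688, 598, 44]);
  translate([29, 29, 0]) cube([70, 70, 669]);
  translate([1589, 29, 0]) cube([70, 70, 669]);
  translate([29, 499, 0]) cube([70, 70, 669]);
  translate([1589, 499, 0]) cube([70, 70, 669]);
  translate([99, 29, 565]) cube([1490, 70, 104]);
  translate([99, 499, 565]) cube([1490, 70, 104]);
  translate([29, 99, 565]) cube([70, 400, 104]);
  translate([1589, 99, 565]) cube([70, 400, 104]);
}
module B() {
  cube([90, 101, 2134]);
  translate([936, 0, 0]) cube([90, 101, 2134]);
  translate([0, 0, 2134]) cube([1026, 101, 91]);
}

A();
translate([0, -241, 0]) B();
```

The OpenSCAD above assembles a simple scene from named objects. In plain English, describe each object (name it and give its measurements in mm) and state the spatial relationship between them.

A is a table: top 1688 mm (x) × 598 mm (y), 44 mm thick, upper face at z = 713 mm, on four 70×70 mm square legs, each inset 29 mm from the nearest pair of top edges, running from z = 0 to the bottom of the top. Four apron rails, 70 mm thick and 104 mm tall, run between adjacent legs with their top edges flush with the underside of the top and their outer faces flush with the legs' outer faces.

B is a rectangular door frame: two vertical jambs of 90×101 mm section, 2134 mm tall, with a clear opening 846 mm wide between their inner faces. A header 91 mm tall and 101 mm deep lies on top of the jambs and spans the full outside width.

The door frame is on the floor beside the table on its −y side.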